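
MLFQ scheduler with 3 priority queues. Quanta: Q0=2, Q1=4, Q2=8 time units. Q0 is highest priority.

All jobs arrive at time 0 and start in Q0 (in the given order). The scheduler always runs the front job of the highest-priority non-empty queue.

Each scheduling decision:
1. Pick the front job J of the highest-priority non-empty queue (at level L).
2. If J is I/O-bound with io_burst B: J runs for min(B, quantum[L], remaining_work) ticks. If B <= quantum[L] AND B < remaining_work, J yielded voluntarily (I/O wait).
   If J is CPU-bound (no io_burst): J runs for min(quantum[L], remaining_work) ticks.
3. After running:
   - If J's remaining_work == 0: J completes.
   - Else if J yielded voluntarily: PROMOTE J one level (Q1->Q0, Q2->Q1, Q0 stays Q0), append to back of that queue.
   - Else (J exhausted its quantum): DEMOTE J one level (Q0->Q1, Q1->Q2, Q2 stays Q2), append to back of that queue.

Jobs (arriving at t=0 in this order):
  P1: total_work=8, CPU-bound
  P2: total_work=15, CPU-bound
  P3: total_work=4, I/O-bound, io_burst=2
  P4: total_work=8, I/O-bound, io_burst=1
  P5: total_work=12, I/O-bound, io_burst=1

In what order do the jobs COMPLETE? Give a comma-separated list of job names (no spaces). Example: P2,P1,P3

Answer: P3,P4,P5,P1,P2

Derivation:
t=0-2: P1@Q0 runs 2, rem=6, quantum used, demote→Q1. Q0=[P2,P3,P4,P5] Q1=[P1] Q2=[]
t=2-4: P2@Q0 runs 2, rem=13, quantum used, demote→Q1. Q0=[P3,P4,P5] Q1=[P1,P2] Q2=[]
t=4-6: P3@Q0 runs 2, rem=2, I/O yield, promote→Q0. Q0=[P4,P5,P3] Q1=[P1,P2] Q2=[]
t=6-7: P4@Q0 runs 1, rem=7, I/O yield, promote→Q0. Q0=[P5,P3,P4] Q1=[P1,P2] Q2=[]
t=7-8: P5@Q0 runs 1, rem=11, I/O yield, promote→Q0. Q0=[P3,P4,P5] Q1=[P1,P2] Q2=[]
t=8-10: P3@Q0 runs 2, rem=0, completes. Q0=[P4,P5] Q1=[P1,P2] Q2=[]
t=10-11: P4@Q0 runs 1, rem=6, I/O yield, promote→Q0. Q0=[P5,P4] Q1=[P1,P2] Q2=[]
t=11-12: P5@Q0 runs 1, rem=10, I/O yield, promote→Q0. Q0=[P4,P5] Q1=[P1,P2] Q2=[]
t=12-13: P4@Q0 runs 1, rem=5, I/O yield, promote→Q0. Q0=[P5,P4] Q1=[P1,P2] Q2=[]
t=13-14: P5@Q0 runs 1, rem=9, I/O yield, promote→Q0. Q0=[P4,P5] Q1=[P1,P2] Q2=[]
t=14-15: P4@Q0 runs 1, rem=4, I/O yield, promote→Q0. Q0=[P5,P4] Q1=[P1,P2] Q2=[]
t=15-16: P5@Q0 runs 1, rem=8, I/O yield, promote→Q0. Q0=[P4,P5] Q1=[P1,P2] Q2=[]
t=16-17: P4@Q0 runs 1, rem=3, I/O yield, promote→Q0. Q0=[P5,P4] Q1=[P1,P2] Q2=[]
t=17-18: P5@Q0 runs 1, rem=7, I/O yield, promote→Q0. Q0=[P4,P5] Q1=[P1,P2] Q2=[]
t=18-19: P4@Q0 runs 1, rem=2, I/O yield, promote→Q0. Q0=[P5,P4] Q1=[P1,P2] Q2=[]
t=19-20: P5@Q0 runs 1, rem=6, I/O yield, promote→Q0. Q0=[P4,P5] Q1=[P1,P2] Q2=[]
t=20-21: P4@Q0 runs 1, rem=1, I/O yield, promote→Q0. Q0=[P5,P4] Q1=[P1,P2] Q2=[]
t=21-22: P5@Q0 runs 1, rem=5, I/O yield, promote→Q0. Q0=[P4,P5] Q1=[P1,P2] Q2=[]
t=22-23: P4@Q0 runs 1, rem=0, completes. Q0=[P5] Q1=[P1,P2] Q2=[]
t=23-24: P5@Q0 runs 1, rem=4, I/O yield, promote→Q0. Q0=[P5] Q1=[P1,P2] Q2=[]
t=24-25: P5@Q0 runs 1, rem=3, I/O yield, promote→Q0. Q0=[P5] Q1=[P1,P2] Q2=[]
t=25-26: P5@Q0 runs 1, rem=2, I/O yield, promote→Q0. Q0=[P5] Q1=[P1,P2] Q2=[]
t=26-27: P5@Q0 runs 1, rem=1, I/O yield, promote→Q0. Q0=[P5] Q1=[P1,P2] Q2=[]
t=27-28: P5@Q0 runs 1, rem=0, completes. Q0=[] Q1=[P1,P2] Q2=[]
t=28-32: P1@Q1 runs 4, rem=2, quantum used, demote→Q2. Q0=[] Q1=[P2] Q2=[P1]
t=32-36: P2@Q1 runs 4, rem=9, quantum used, demote→Q2. Q0=[] Q1=[] Q2=[P1,P2]
t=36-38: P1@Q2 runs 2, rem=0, completes. Q0=[] Q1=[] Q2=[P2]
t=38-46: P2@Q2 runs 8, rem=1, quantum used, demote→Q2. Q0=[] Q1=[] Q2=[P2]
t=46-47: P2@Q2 runs 1, rem=0, completes. Q0=[] Q1=[] Q2=[]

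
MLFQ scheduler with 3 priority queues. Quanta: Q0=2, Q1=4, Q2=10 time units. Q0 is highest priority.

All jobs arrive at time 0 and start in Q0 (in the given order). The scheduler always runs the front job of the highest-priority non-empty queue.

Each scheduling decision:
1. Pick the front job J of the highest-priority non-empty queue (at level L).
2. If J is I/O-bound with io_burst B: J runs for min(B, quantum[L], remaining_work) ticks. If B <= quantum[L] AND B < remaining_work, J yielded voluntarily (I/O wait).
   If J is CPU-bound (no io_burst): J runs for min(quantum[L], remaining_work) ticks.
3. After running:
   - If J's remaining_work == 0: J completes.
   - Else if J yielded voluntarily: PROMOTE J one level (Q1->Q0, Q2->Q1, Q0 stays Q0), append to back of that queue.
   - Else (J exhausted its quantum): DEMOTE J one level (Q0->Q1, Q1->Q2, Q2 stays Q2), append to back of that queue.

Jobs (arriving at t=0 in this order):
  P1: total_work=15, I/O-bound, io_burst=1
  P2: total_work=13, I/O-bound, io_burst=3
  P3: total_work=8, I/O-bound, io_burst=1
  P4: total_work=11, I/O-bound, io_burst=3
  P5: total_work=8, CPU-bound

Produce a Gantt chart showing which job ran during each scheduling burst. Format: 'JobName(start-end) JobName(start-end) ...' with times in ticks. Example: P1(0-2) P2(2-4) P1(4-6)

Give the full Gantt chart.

t=0-1: P1@Q0 runs 1, rem=14, I/O yield, promote→Q0. Q0=[P2,P3,P4,P5,P1] Q1=[] Q2=[]
t=1-3: P2@Q0 runs 2, rem=11, quantum used, demote→Q1. Q0=[P3,P4,P5,P1] Q1=[P2] Q2=[]
t=3-4: P3@Q0 runs 1, rem=7, I/O yield, promote→Q0. Q0=[P4,P5,P1,P3] Q1=[P2] Q2=[]
t=4-6: P4@Q0 runs 2, rem=9, quantum used, demote→Q1. Q0=[P5,P1,P3] Q1=[P2,P4] Q2=[]
t=6-8: P5@Q0 runs 2, rem=6, quantum used, demote→Q1. Q0=[P1,P3] Q1=[P2,P4,P5] Q2=[]
t=8-9: P1@Q0 runs 1, rem=13, I/O yield, promote→Q0. Q0=[P3,P1] Q1=[P2,P4,P5] Q2=[]
t=9-10: P3@Q0 runs 1, rem=6, I/O yield, promote→Q0. Q0=[P1,P3] Q1=[P2,P4,P5] Q2=[]
t=10-11: P1@Q0 runs 1, rem=12, I/O yield, promote→Q0. Q0=[P3,P1] Q1=[P2,P4,P5] Q2=[]
t=11-12: P3@Q0 runs 1, rem=5, I/O yield, promote→Q0. Q0=[P1,P3] Q1=[P2,P4,P5] Q2=[]
t=12-13: P1@Q0 runs 1, rem=11, I/O yield, promote→Q0. Q0=[P3,P1] Q1=[P2,P4,P5] Q2=[]
t=13-14: P3@Q0 runs 1, rem=4, I/O yield, promote→Q0. Q0=[P1,P3] Q1=[P2,P4,P5] Q2=[]
t=14-15: P1@Q0 runs 1, rem=10, I/O yield, promote→Q0. Q0=[P3,P1] Q1=[P2,P4,P5] Q2=[]
t=15-16: P3@Q0 runs 1, rem=3, I/O yield, promote→Q0. Q0=[P1,P3] Q1=[P2,P4,P5] Q2=[]
t=16-17: P1@Q0 runs 1, rem=9, I/O yield, promote→Q0. Q0=[P3,P1] Q1=[P2,P4,P5] Q2=[]
t=17-18: P3@Q0 runs 1, rem=2, I/O yield, promote→Q0. Q0=[P1,P3] Q1=[P2,P4,P5] Q2=[]
t=18-19: P1@Q0 runs 1, rem=8, I/O yield, promote→Q0. Q0=[P3,P1] Q1=[P2,P4,P5] Q2=[]
t=19-20: P3@Q0 runs 1, rem=1, I/O yield, promote→Q0. Q0=[P1,P3] Q1=[P2,P4,P5] Q2=[]
t=20-21: P1@Q0 runs 1, rem=7, I/O yield, promote→Q0. Q0=[P3,P1] Q1=[P2,P4,P5] Q2=[]
t=21-22: P3@Q0 runs 1, rem=0, completes. Q0=[P1] Q1=[P2,P4,P5] Q2=[]
t=22-23: P1@Q0 runs 1, rem=6, I/O yield, promote→Q0. Q0=[P1] Q1=[P2,P4,P5] Q2=[]
t=23-24: P1@Q0 runs 1, rem=5, I/O yield, promote→Q0. Q0=[P1] Q1=[P2,P4,P5] Q2=[]
t=24-25: P1@Q0 runs 1, rem=4, I/O yield, promote→Q0. Q0=[P1] Q1=[P2,P4,P5] Q2=[]
t=25-26: P1@Q0 runs 1, rem=3, I/O yield, promote→Q0. Q0=[P1] Q1=[P2,P4,P5] Q2=[]
t=26-27: P1@Q0 runs 1, rem=2, I/O yield, promote→Q0. Q0=[P1] Q1=[P2,P4,P5] Q2=[]
t=27-28: P1@Q0 runs 1, rem=1, I/O yield, promote→Q0. Q0=[P1] Q1=[P2,P4,P5] Q2=[]
t=28-29: P1@Q0 runs 1, rem=0, completes. Q0=[] Q1=[P2,P4,P5] Q2=[]
t=29-32: P2@Q1 runs 3, rem=8, I/O yield, promote→Q0. Q0=[P2] Q1=[P4,P5] Q2=[]
t=32-34: P2@Q0 runs 2, rem=6, quantum used, demote→Q1. Q0=[] Q1=[P4,P5,P2] Q2=[]
t=34-37: P4@Q1 runs 3, rem=6, I/O yield, promote→Q0. Q0=[P4] Q1=[P5,P2] Q2=[]
t=37-39: P4@Q0 runs 2, rem=4, quantum used, demote→Q1. Q0=[] Q1=[P5,P2,P4] Q2=[]
t=39-43: P5@Q1 runs 4, rem=2, quantum used, demote→Q2. Q0=[] Q1=[P2,P4] Q2=[P5]
t=43-46: P2@Q1 runs 3, rem=3, I/O yield, promote→Q0. Q0=[P2] Q1=[P4] Q2=[P5]
t=46-48: P2@Q0 runs 2, rem=1, quantum used, demote→Q1. Q0=[] Q1=[P4,P2] Q2=[P5]
t=48-51: P4@Q1 runs 3, rem=1, I/O yield, promote→Q0. Q0=[P4] Q1=[P2] Q2=[P5]
t=51-52: P4@Q0 runs 1, rem=0, completes. Q0=[] Q1=[P2] Q2=[P5]
t=52-53: P2@Q1 runs 1, rem=0, completes. Q0=[] Q1=[] Q2=[P5]
t=53-55: P5@Q2 runs 2, rem=0, completes. Q0=[] Q1=[] Q2=[]

Answer: P1(0-1) P2(1-3) P3(3-4) P4(4-6) P5(6-8) P1(8-9) P3(9-10) P1(10-11) P3(11-12) P1(12-13) P3(13-14) P1(14-15) P3(15-16) P1(16-17) P3(17-18) P1(18-19) P3(19-20) P1(20-21) P3(21-22) P1(22-23) P1(23-24) P1(24-25) P1(25-26) P1(26-27) P1(27-28) P1(28-29) P2(29-32) P2(32-34) P4(34-37) P4(37-39) P5(39-43) P2(43-46) P2(46-48) P4(48-51) P4(51-52) P2(52-53) P5(53-55)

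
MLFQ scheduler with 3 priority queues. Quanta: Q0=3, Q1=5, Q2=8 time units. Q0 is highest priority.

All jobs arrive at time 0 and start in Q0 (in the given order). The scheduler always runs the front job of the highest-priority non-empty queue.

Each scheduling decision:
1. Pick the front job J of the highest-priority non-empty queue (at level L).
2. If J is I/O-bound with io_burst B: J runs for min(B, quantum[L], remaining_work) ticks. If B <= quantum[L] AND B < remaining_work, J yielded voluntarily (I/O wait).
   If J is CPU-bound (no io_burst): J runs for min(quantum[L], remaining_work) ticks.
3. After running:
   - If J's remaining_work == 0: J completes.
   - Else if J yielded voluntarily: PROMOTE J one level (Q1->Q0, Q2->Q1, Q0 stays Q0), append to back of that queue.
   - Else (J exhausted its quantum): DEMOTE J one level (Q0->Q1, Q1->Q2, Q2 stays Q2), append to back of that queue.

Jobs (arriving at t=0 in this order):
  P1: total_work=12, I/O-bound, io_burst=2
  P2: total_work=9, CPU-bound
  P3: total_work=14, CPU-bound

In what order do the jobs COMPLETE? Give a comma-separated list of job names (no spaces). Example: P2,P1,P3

Answer: P1,P2,P3

Derivation:
t=0-2: P1@Q0 runs 2, rem=10, I/O yield, promote→Q0. Q0=[P2,P3,P1] Q1=[] Q2=[]
t=2-5: P2@Q0 runs 3, rem=6, quantum used, demote→Q1. Q0=[P3,P1] Q1=[P2] Q2=[]
t=5-8: P3@Q0 runs 3, rem=11, quantum used, demote→Q1. Q0=[P1] Q1=[P2,P3] Q2=[]
t=8-10: P1@Q0 runs 2, rem=8, I/O yield, promote→Q0. Q0=[P1] Q1=[P2,P3] Q2=[]
t=10-12: P1@Q0 runs 2, rem=6, I/O yield, promote→Q0. Q0=[P1] Q1=[P2,P3] Q2=[]
t=12-14: P1@Q0 runs 2, rem=4, I/O yield, promote→Q0. Q0=[P1] Q1=[P2,P3] Q2=[]
t=14-16: P1@Q0 runs 2, rem=2, I/O yield, promote→Q0. Q0=[P1] Q1=[P2,P3] Q2=[]
t=16-18: P1@Q0 runs 2, rem=0, completes. Q0=[] Q1=[P2,P3] Q2=[]
t=18-23: P2@Q1 runs 5, rem=1, quantum used, demote→Q2. Q0=[] Q1=[P3] Q2=[P2]
t=23-28: P3@Q1 runs 5, rem=6, quantum used, demote→Q2. Q0=[] Q1=[] Q2=[P2,P3]
t=28-29: P2@Q2 runs 1, rem=0, completes. Q0=[] Q1=[] Q2=[P3]
t=29-35: P3@Q2 runs 6, rem=0, completes. Q0=[] Q1=[] Q2=[]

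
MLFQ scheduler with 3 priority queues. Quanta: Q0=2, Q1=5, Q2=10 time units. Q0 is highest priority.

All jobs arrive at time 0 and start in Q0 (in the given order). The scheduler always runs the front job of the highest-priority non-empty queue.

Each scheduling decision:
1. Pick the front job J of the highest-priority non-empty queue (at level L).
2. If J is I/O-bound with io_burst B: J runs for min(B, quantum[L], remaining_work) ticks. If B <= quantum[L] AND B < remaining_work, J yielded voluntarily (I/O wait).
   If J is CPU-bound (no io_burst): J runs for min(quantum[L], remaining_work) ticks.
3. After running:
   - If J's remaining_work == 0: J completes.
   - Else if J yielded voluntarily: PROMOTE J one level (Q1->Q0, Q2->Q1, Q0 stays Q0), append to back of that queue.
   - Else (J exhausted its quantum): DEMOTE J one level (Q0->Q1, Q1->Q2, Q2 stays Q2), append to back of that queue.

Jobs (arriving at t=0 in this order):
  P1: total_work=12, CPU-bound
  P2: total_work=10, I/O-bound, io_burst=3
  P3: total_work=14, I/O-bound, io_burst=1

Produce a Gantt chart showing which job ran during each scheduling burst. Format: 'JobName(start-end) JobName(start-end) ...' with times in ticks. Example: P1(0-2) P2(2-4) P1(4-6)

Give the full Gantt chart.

t=0-2: P1@Q0 runs 2, rem=10, quantum used, demote→Q1. Q0=[P2,P3] Q1=[P1] Q2=[]
t=2-4: P2@Q0 runs 2, rem=8, quantum used, demote→Q1. Q0=[P3] Q1=[P1,P2] Q2=[]
t=4-5: P3@Q0 runs 1, rem=13, I/O yield, promote→Q0. Q0=[P3] Q1=[P1,P2] Q2=[]
t=5-6: P3@Q0 runs 1, rem=12, I/O yield, promote→Q0. Q0=[P3] Q1=[P1,P2] Q2=[]
t=6-7: P3@Q0 runs 1, rem=11, I/O yield, promote→Q0. Q0=[P3] Q1=[P1,P2] Q2=[]
t=7-8: P3@Q0 runs 1, rem=10, I/O yield, promote→Q0. Q0=[P3] Q1=[P1,P2] Q2=[]
t=8-9: P3@Q0 runs 1, rem=9, I/O yield, promote→Q0. Q0=[P3] Q1=[P1,P2] Q2=[]
t=9-10: P3@Q0 runs 1, rem=8, I/O yield, promote→Q0. Q0=[P3] Q1=[P1,P2] Q2=[]
t=10-11: P3@Q0 runs 1, rem=7, I/O yield, promote→Q0. Q0=[P3] Q1=[P1,P2] Q2=[]
t=11-12: P3@Q0 runs 1, rem=6, I/O yield, promote→Q0. Q0=[P3] Q1=[P1,P2] Q2=[]
t=12-13: P3@Q0 runs 1, rem=5, I/O yield, promote→Q0. Q0=[P3] Q1=[P1,P2] Q2=[]
t=13-14: P3@Q0 runs 1, rem=4, I/O yield, promote→Q0. Q0=[P3] Q1=[P1,P2] Q2=[]
t=14-15: P3@Q0 runs 1, rem=3, I/O yield, promote→Q0. Q0=[P3] Q1=[P1,P2] Q2=[]
t=15-16: P3@Q0 runs 1, rem=2, I/O yield, promote→Q0. Q0=[P3] Q1=[P1,P2] Q2=[]
t=16-17: P3@Q0 runs 1, rem=1, I/O yield, promote→Q0. Q0=[P3] Q1=[P1,P2] Q2=[]
t=17-18: P3@Q0 runs 1, rem=0, completes. Q0=[] Q1=[P1,P2] Q2=[]
t=18-23: P1@Q1 runs 5, rem=5, quantum used, demote→Q2. Q0=[] Q1=[P2] Q2=[P1]
t=23-26: P2@Q1 runs 3, rem=5, I/O yield, promote→Q0. Q0=[P2] Q1=[] Q2=[P1]
t=26-28: P2@Q0 runs 2, rem=3, quantum used, demote→Q1. Q0=[] Q1=[P2] Q2=[P1]
t=28-31: P2@Q1 runs 3, rem=0, completes. Q0=[] Q1=[] Q2=[P1]
t=31-36: P1@Q2 runs 5, rem=0, completes. Q0=[] Q1=[] Q2=[]

Answer: P1(0-2) P2(2-4) P3(4-5) P3(5-6) P3(6-7) P3(7-8) P3(8-9) P3(9-10) P3(10-11) P3(11-12) P3(12-13) P3(13-14) P3(14-15) P3(15-16) P3(16-17) P3(17-18) P1(18-23) P2(23-26) P2(26-28) P2(28-31) P1(31-36)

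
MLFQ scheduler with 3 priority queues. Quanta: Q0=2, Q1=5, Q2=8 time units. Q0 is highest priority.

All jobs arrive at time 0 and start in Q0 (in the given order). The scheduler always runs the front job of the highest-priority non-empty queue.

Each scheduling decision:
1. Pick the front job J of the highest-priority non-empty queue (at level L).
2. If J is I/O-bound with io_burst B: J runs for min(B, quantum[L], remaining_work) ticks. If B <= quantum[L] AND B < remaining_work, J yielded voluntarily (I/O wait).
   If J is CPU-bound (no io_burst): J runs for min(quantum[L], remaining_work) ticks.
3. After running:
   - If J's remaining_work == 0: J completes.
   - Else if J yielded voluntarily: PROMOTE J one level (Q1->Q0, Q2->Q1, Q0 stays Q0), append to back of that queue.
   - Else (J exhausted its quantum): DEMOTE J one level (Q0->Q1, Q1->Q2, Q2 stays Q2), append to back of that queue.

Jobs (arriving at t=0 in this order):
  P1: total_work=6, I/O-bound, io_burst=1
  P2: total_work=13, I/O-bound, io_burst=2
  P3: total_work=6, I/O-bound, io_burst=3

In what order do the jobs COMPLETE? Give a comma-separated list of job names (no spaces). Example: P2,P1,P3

Answer: P1,P2,P3

Derivation:
t=0-1: P1@Q0 runs 1, rem=5, I/O yield, promote→Q0. Q0=[P2,P3,P1] Q1=[] Q2=[]
t=1-3: P2@Q0 runs 2, rem=11, I/O yield, promote→Q0. Q0=[P3,P1,P2] Q1=[] Q2=[]
t=3-5: P3@Q0 runs 2, rem=4, quantum used, demote→Q1. Q0=[P1,P2] Q1=[P3] Q2=[]
t=5-6: P1@Q0 runs 1, rem=4, I/O yield, promote→Q0. Q0=[P2,P1] Q1=[P3] Q2=[]
t=6-8: P2@Q0 runs 2, rem=9, I/O yield, promote→Q0. Q0=[P1,P2] Q1=[P3] Q2=[]
t=8-9: P1@Q0 runs 1, rem=3, I/O yield, promote→Q0. Q0=[P2,P1] Q1=[P3] Q2=[]
t=9-11: P2@Q0 runs 2, rem=7, I/O yield, promote→Q0. Q0=[P1,P2] Q1=[P3] Q2=[]
t=11-12: P1@Q0 runs 1, rem=2, I/O yield, promote→Q0. Q0=[P2,P1] Q1=[P3] Q2=[]
t=12-14: P2@Q0 runs 2, rem=5, I/O yield, promote→Q0. Q0=[P1,P2] Q1=[P3] Q2=[]
t=14-15: P1@Q0 runs 1, rem=1, I/O yield, promote→Q0. Q0=[P2,P1] Q1=[P3] Q2=[]
t=15-17: P2@Q0 runs 2, rem=3, I/O yield, promote→Q0. Q0=[P1,P2] Q1=[P3] Q2=[]
t=17-18: P1@Q0 runs 1, rem=0, completes. Q0=[P2] Q1=[P3] Q2=[]
t=18-20: P2@Q0 runs 2, rem=1, I/O yield, promote→Q0. Q0=[P2] Q1=[P3] Q2=[]
t=20-21: P2@Q0 runs 1, rem=0, completes. Q0=[] Q1=[P3] Q2=[]
t=21-24: P3@Q1 runs 3, rem=1, I/O yield, promote→Q0. Q0=[P3] Q1=[] Q2=[]
t=24-25: P3@Q0 runs 1, rem=0, completes. Q0=[] Q1=[] Q2=[]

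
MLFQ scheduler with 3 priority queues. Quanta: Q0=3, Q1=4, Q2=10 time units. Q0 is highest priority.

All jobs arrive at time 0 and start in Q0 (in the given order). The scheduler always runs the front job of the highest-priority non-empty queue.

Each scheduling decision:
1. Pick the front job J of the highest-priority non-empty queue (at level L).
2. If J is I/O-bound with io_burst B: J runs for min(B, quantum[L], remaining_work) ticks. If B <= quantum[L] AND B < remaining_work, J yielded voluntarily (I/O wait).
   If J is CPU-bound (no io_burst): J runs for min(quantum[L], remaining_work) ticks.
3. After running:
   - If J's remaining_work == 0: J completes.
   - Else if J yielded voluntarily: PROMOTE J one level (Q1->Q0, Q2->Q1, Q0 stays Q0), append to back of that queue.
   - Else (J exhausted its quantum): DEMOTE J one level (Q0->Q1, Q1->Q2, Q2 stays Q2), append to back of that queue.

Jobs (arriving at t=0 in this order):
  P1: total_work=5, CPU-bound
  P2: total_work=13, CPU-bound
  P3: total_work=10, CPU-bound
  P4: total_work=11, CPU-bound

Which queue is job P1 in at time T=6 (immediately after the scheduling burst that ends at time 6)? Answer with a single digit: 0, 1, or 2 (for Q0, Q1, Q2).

t=0-3: P1@Q0 runs 3, rem=2, quantum used, demote→Q1. Q0=[P2,P3,P4] Q1=[P1] Q2=[]
t=3-6: P2@Q0 runs 3, rem=10, quantum used, demote→Q1. Q0=[P3,P4] Q1=[P1,P2] Q2=[]
t=6-9: P3@Q0 runs 3, rem=7, quantum used, demote→Q1. Q0=[P4] Q1=[P1,P2,P3] Q2=[]
t=9-12: P4@Q0 runs 3, rem=8, quantum used, demote→Q1. Q0=[] Q1=[P1,P2,P3,P4] Q2=[]
t=12-14: P1@Q1 runs 2, rem=0, completes. Q0=[] Q1=[P2,P3,P4] Q2=[]
t=14-18: P2@Q1 runs 4, rem=6, quantum used, demote→Q2. Q0=[] Q1=[P3,P4] Q2=[P2]
t=18-22: P3@Q1 runs 4, rem=3, quantum used, demote→Q2. Q0=[] Q1=[P4] Q2=[P2,P3]
t=22-26: P4@Q1 runs 4, rem=4, quantum used, demote→Q2. Q0=[] Q1=[] Q2=[P2,P3,P4]
t=26-32: P2@Q2 runs 6, rem=0, completes. Q0=[] Q1=[] Q2=[P3,P4]
t=32-35: P3@Q2 runs 3, rem=0, completes. Q0=[] Q1=[] Q2=[P4]
t=35-39: P4@Q2 runs 4, rem=0, completes. Q0=[] Q1=[] Q2=[]

Answer: 1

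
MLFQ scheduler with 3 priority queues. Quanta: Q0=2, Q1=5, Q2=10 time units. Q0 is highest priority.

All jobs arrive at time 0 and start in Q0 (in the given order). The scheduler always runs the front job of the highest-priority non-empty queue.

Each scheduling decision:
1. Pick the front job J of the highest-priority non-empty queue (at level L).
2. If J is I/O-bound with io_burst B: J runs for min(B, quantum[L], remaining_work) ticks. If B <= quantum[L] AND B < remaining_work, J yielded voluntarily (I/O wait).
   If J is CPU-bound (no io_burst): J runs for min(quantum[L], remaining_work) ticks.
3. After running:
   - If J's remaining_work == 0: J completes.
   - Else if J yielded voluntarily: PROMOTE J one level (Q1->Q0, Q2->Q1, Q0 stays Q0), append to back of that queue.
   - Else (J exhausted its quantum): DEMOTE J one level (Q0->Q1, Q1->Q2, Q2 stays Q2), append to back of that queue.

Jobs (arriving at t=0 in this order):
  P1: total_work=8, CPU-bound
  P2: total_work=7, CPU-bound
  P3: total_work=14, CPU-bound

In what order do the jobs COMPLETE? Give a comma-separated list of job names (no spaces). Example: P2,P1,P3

t=0-2: P1@Q0 runs 2, rem=6, quantum used, demote→Q1. Q0=[P2,P3] Q1=[P1] Q2=[]
t=2-4: P2@Q0 runs 2, rem=5, quantum used, demote→Q1. Q0=[P3] Q1=[P1,P2] Q2=[]
t=4-6: P3@Q0 runs 2, rem=12, quantum used, demote→Q1. Q0=[] Q1=[P1,P2,P3] Q2=[]
t=6-11: P1@Q1 runs 5, rem=1, quantum used, demote→Q2. Q0=[] Q1=[P2,P3] Q2=[P1]
t=11-16: P2@Q1 runs 5, rem=0, completes. Q0=[] Q1=[P3] Q2=[P1]
t=16-21: P3@Q1 runs 5, rem=7, quantum used, demote→Q2. Q0=[] Q1=[] Q2=[P1,P3]
t=21-22: P1@Q2 runs 1, rem=0, completes. Q0=[] Q1=[] Q2=[P3]
t=22-29: P3@Q2 runs 7, rem=0, completes. Q0=[] Q1=[] Q2=[]

Answer: P2,P1,P3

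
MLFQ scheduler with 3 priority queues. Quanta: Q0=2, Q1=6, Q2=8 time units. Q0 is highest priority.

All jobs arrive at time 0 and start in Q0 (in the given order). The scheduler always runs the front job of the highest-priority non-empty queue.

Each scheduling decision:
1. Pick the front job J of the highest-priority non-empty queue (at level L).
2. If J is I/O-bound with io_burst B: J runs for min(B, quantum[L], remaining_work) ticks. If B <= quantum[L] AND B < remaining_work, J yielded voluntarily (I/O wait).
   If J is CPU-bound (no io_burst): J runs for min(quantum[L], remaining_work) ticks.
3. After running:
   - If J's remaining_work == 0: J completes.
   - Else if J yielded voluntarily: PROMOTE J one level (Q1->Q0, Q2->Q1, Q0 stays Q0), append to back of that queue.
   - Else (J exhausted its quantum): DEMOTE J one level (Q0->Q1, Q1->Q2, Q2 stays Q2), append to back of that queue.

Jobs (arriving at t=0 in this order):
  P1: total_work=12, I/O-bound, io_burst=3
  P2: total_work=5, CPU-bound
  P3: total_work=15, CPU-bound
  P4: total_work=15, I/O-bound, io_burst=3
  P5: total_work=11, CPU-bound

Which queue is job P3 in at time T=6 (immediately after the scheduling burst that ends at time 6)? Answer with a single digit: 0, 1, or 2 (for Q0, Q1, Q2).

Answer: 1

Derivation:
t=0-2: P1@Q0 runs 2, rem=10, quantum used, demote→Q1. Q0=[P2,P3,P4,P5] Q1=[P1] Q2=[]
t=2-4: P2@Q0 runs 2, rem=3, quantum used, demote→Q1. Q0=[P3,P4,P5] Q1=[P1,P2] Q2=[]
t=4-6: P3@Q0 runs 2, rem=13, quantum used, demote→Q1. Q0=[P4,P5] Q1=[P1,P2,P3] Q2=[]
t=6-8: P4@Q0 runs 2, rem=13, quantum used, demote→Q1. Q0=[P5] Q1=[P1,P2,P3,P4] Q2=[]
t=8-10: P5@Q0 runs 2, rem=9, quantum used, demote→Q1. Q0=[] Q1=[P1,P2,P3,P4,P5] Q2=[]
t=10-13: P1@Q1 runs 3, rem=7, I/O yield, promote→Q0. Q0=[P1] Q1=[P2,P3,P4,P5] Q2=[]
t=13-15: P1@Q0 runs 2, rem=5, quantum used, demote→Q1. Q0=[] Q1=[P2,P3,P4,P5,P1] Q2=[]
t=15-18: P2@Q1 runs 3, rem=0, completes. Q0=[] Q1=[P3,P4,P5,P1] Q2=[]
t=18-24: P3@Q1 runs 6, rem=7, quantum used, demote→Q2. Q0=[] Q1=[P4,P5,P1] Q2=[P3]
t=24-27: P4@Q1 runs 3, rem=10, I/O yield, promote→Q0. Q0=[P4] Q1=[P5,P1] Q2=[P3]
t=27-29: P4@Q0 runs 2, rem=8, quantum used, demote→Q1. Q0=[] Q1=[P5,P1,P4] Q2=[P3]
t=29-35: P5@Q1 runs 6, rem=3, quantum used, demote→Q2. Q0=[] Q1=[P1,P4] Q2=[P3,P5]
t=35-38: P1@Q1 runs 3, rem=2, I/O yield, promote→Q0. Q0=[P1] Q1=[P4] Q2=[P3,P5]
t=38-40: P1@Q0 runs 2, rem=0, completes. Q0=[] Q1=[P4] Q2=[P3,P5]
t=40-43: P4@Q1 runs 3, rem=5, I/O yield, promote→Q0. Q0=[P4] Q1=[] Q2=[P3,P5]
t=43-45: P4@Q0 runs 2, rem=3, quantum used, demote→Q1. Q0=[] Q1=[P4] Q2=[P3,P5]
t=45-48: P4@Q1 runs 3, rem=0, completes. Q0=[] Q1=[] Q2=[P3,P5]
t=48-55: P3@Q2 runs 7, rem=0, completes. Q0=[] Q1=[] Q2=[P5]
t=55-58: P5@Q2 runs 3, rem=0, completes. Q0=[] Q1=[] Q2=[]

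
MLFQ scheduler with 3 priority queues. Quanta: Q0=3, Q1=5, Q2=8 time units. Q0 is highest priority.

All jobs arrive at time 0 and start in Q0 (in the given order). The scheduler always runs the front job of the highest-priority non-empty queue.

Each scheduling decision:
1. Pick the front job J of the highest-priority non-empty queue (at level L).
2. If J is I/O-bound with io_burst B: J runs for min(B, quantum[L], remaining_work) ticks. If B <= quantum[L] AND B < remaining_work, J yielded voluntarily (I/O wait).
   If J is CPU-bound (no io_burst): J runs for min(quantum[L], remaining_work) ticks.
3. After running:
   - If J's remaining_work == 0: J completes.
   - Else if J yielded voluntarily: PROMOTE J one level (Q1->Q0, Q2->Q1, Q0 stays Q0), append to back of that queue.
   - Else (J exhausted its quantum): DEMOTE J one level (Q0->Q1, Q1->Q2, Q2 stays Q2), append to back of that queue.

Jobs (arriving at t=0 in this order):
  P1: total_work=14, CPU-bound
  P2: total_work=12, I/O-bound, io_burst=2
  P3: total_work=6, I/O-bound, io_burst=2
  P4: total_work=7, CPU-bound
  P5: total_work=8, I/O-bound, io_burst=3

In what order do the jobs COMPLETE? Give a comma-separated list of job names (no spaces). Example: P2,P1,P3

Answer: P3,P5,P2,P4,P1

Derivation:
t=0-3: P1@Q0 runs 3, rem=11, quantum used, demote→Q1. Q0=[P2,P3,P4,P5] Q1=[P1] Q2=[]
t=3-5: P2@Q0 runs 2, rem=10, I/O yield, promote→Q0. Q0=[P3,P4,P5,P2] Q1=[P1] Q2=[]
t=5-7: P3@Q0 runs 2, rem=4, I/O yield, promote→Q0. Q0=[P4,P5,P2,P3] Q1=[P1] Q2=[]
t=7-10: P4@Q0 runs 3, rem=4, quantum used, demote→Q1. Q0=[P5,P2,P3] Q1=[P1,P4] Q2=[]
t=10-13: P5@Q0 runs 3, rem=5, I/O yield, promote→Q0. Q0=[P2,P3,P5] Q1=[P1,P4] Q2=[]
t=13-15: P2@Q0 runs 2, rem=8, I/O yield, promote→Q0. Q0=[P3,P5,P2] Q1=[P1,P4] Q2=[]
t=15-17: P3@Q0 runs 2, rem=2, I/O yield, promote→Q0. Q0=[P5,P2,P3] Q1=[P1,P4] Q2=[]
t=17-20: P5@Q0 runs 3, rem=2, I/O yield, promote→Q0. Q0=[P2,P3,P5] Q1=[P1,P4] Q2=[]
t=20-22: P2@Q0 runs 2, rem=6, I/O yield, promote→Q0. Q0=[P3,P5,P2] Q1=[P1,P4] Q2=[]
t=22-24: P3@Q0 runs 2, rem=0, completes. Q0=[P5,P2] Q1=[P1,P4] Q2=[]
t=24-26: P5@Q0 runs 2, rem=0, completes. Q0=[P2] Q1=[P1,P4] Q2=[]
t=26-28: P2@Q0 runs 2, rem=4, I/O yield, promote→Q0. Q0=[P2] Q1=[P1,P4] Q2=[]
t=28-30: P2@Q0 runs 2, rem=2, I/O yield, promote→Q0. Q0=[P2] Q1=[P1,P4] Q2=[]
t=30-32: P2@Q0 runs 2, rem=0, completes. Q0=[] Q1=[P1,P4] Q2=[]
t=32-37: P1@Q1 runs 5, rem=6, quantum used, demote→Q2. Q0=[] Q1=[P4] Q2=[P1]
t=37-41: P4@Q1 runs 4, rem=0, completes. Q0=[] Q1=[] Q2=[P1]
t=41-47: P1@Q2 runs 6, rem=0, completes. Q0=[] Q1=[] Q2=[]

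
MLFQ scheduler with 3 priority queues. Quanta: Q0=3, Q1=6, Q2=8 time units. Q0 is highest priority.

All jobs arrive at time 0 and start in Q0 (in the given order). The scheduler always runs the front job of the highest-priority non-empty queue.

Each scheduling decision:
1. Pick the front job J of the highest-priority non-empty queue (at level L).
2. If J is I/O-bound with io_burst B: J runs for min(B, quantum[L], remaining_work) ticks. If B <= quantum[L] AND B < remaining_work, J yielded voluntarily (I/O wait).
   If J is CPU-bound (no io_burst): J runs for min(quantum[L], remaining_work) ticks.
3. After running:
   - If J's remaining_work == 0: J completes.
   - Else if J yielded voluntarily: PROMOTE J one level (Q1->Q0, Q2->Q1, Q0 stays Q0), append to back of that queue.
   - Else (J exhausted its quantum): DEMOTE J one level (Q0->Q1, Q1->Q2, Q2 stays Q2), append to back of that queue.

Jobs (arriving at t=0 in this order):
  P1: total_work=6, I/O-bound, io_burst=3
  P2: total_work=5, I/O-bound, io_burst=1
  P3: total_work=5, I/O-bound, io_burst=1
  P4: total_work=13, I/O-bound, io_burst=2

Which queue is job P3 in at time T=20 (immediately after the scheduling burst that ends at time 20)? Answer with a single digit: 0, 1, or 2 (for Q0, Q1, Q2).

t=0-3: P1@Q0 runs 3, rem=3, I/O yield, promote→Q0. Q0=[P2,P3,P4,P1] Q1=[] Q2=[]
t=3-4: P2@Q0 runs 1, rem=4, I/O yield, promote→Q0. Q0=[P3,P4,P1,P2] Q1=[] Q2=[]
t=4-5: P3@Q0 runs 1, rem=4, I/O yield, promote→Q0. Q0=[P4,P1,P2,P3] Q1=[] Q2=[]
t=5-7: P4@Q0 runs 2, rem=11, I/O yield, promote→Q0. Q0=[P1,P2,P3,P4] Q1=[] Q2=[]
t=7-10: P1@Q0 runs 3, rem=0, completes. Q0=[P2,P3,P4] Q1=[] Q2=[]
t=10-11: P2@Q0 runs 1, rem=3, I/O yield, promote→Q0. Q0=[P3,P4,P2] Q1=[] Q2=[]
t=11-12: P3@Q0 runs 1, rem=3, I/O yield, promote→Q0. Q0=[P4,P2,P3] Q1=[] Q2=[]
t=12-14: P4@Q0 runs 2, rem=9, I/O yield, promote→Q0. Q0=[P2,P3,P4] Q1=[] Q2=[]
t=14-15: P2@Q0 runs 1, rem=2, I/O yield, promote→Q0. Q0=[P3,P4,P2] Q1=[] Q2=[]
t=15-16: P3@Q0 runs 1, rem=2, I/O yield, promote→Q0. Q0=[P4,P2,P3] Q1=[] Q2=[]
t=16-18: P4@Q0 runs 2, rem=7, I/O yield, promote→Q0. Q0=[P2,P3,P4] Q1=[] Q2=[]
t=18-19: P2@Q0 runs 1, rem=1, I/O yield, promote→Q0. Q0=[P3,P4,P2] Q1=[] Q2=[]
t=19-20: P3@Q0 runs 1, rem=1, I/O yield, promote→Q0. Q0=[P4,P2,P3] Q1=[] Q2=[]
t=20-22: P4@Q0 runs 2, rem=5, I/O yield, promote→Q0. Q0=[P2,P3,P4] Q1=[] Q2=[]
t=22-23: P2@Q0 runs 1, rem=0, completes. Q0=[P3,P4] Q1=[] Q2=[]
t=23-24: P3@Q0 runs 1, rem=0, completes. Q0=[P4] Q1=[] Q2=[]
t=24-26: P4@Q0 runs 2, rem=3, I/O yield, promote→Q0. Q0=[P4] Q1=[] Q2=[]
t=26-28: P4@Q0 runs 2, rem=1, I/O yield, promote→Q0. Q0=[P4] Q1=[] Q2=[]
t=28-29: P4@Q0 runs 1, rem=0, completes. Q0=[] Q1=[] Q2=[]

Answer: 0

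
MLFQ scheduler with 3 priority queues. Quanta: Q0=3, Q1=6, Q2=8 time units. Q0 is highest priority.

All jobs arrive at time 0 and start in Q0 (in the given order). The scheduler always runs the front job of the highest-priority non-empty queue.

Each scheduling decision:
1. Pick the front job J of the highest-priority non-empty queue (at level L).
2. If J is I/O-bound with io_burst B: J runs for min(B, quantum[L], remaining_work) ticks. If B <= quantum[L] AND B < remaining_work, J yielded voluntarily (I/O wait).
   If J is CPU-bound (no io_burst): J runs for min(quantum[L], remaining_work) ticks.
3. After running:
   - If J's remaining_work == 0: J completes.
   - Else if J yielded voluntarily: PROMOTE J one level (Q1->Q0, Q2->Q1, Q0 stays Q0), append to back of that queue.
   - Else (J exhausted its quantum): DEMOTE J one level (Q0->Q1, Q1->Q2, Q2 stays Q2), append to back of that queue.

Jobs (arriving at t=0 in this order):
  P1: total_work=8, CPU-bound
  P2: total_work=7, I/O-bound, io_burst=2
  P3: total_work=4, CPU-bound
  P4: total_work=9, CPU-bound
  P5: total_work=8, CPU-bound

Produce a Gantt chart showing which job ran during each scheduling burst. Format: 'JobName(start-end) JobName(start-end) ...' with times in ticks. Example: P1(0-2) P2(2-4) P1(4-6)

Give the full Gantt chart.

Answer: P1(0-3) P2(3-5) P3(5-8) P4(8-11) P5(11-14) P2(14-16) P2(16-18) P2(18-19) P1(19-24) P3(24-25) P4(25-31) P5(31-36)

Derivation:
t=0-3: P1@Q0 runs 3, rem=5, quantum used, demote→Q1. Q0=[P2,P3,P4,P5] Q1=[P1] Q2=[]
t=3-5: P2@Q0 runs 2, rem=5, I/O yield, promote→Q0. Q0=[P3,P4,P5,P2] Q1=[P1] Q2=[]
t=5-8: P3@Q0 runs 3, rem=1, quantum used, demote→Q1. Q0=[P4,P5,P2] Q1=[P1,P3] Q2=[]
t=8-11: P4@Q0 runs 3, rem=6, quantum used, demote→Q1. Q0=[P5,P2] Q1=[P1,P3,P4] Q2=[]
t=11-14: P5@Q0 runs 3, rem=5, quantum used, demote→Q1. Q0=[P2] Q1=[P1,P3,P4,P5] Q2=[]
t=14-16: P2@Q0 runs 2, rem=3, I/O yield, promote→Q0. Q0=[P2] Q1=[P1,P3,P4,P5] Q2=[]
t=16-18: P2@Q0 runs 2, rem=1, I/O yield, promote→Q0. Q0=[P2] Q1=[P1,P3,P4,P5] Q2=[]
t=18-19: P2@Q0 runs 1, rem=0, completes. Q0=[] Q1=[P1,P3,P4,P5] Q2=[]
t=19-24: P1@Q1 runs 5, rem=0, completes. Q0=[] Q1=[P3,P4,P5] Q2=[]
t=24-25: P3@Q1 runs 1, rem=0, completes. Q0=[] Q1=[P4,P5] Q2=[]
t=25-31: P4@Q1 runs 6, rem=0, completes. Q0=[] Q1=[P5] Q2=[]
t=31-36: P5@Q1 runs 5, rem=0, completes. Q0=[] Q1=[] Q2=[]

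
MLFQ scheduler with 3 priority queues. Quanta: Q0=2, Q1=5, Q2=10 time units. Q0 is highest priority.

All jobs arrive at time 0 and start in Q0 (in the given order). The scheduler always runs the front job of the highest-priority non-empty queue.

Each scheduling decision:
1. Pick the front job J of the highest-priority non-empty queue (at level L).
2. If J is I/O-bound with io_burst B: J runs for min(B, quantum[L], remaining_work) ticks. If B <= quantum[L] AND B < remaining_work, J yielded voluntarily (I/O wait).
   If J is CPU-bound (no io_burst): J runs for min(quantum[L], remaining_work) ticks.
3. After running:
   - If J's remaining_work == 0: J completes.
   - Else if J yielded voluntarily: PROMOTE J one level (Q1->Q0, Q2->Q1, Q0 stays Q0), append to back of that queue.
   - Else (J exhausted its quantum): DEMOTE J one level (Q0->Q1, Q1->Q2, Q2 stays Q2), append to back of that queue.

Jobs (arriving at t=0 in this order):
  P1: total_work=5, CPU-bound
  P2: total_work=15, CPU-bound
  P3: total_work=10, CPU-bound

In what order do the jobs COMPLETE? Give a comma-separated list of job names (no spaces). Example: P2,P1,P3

t=0-2: P1@Q0 runs 2, rem=3, quantum used, demote→Q1. Q0=[P2,P3] Q1=[P1] Q2=[]
t=2-4: P2@Q0 runs 2, rem=13, quantum used, demote→Q1. Q0=[P3] Q1=[P1,P2] Q2=[]
t=4-6: P3@Q0 runs 2, rem=8, quantum used, demote→Q1. Q0=[] Q1=[P1,P2,P3] Q2=[]
t=6-9: P1@Q1 runs 3, rem=0, completes. Q0=[] Q1=[P2,P3] Q2=[]
t=9-14: P2@Q1 runs 5, rem=8, quantum used, demote→Q2. Q0=[] Q1=[P3] Q2=[P2]
t=14-19: P3@Q1 runs 5, rem=3, quantum used, demote→Q2. Q0=[] Q1=[] Q2=[P2,P3]
t=19-27: P2@Q2 runs 8, rem=0, completes. Q0=[] Q1=[] Q2=[P3]
t=27-30: P3@Q2 runs 3, rem=0, completes. Q0=[] Q1=[] Q2=[]

Answer: P1,P2,P3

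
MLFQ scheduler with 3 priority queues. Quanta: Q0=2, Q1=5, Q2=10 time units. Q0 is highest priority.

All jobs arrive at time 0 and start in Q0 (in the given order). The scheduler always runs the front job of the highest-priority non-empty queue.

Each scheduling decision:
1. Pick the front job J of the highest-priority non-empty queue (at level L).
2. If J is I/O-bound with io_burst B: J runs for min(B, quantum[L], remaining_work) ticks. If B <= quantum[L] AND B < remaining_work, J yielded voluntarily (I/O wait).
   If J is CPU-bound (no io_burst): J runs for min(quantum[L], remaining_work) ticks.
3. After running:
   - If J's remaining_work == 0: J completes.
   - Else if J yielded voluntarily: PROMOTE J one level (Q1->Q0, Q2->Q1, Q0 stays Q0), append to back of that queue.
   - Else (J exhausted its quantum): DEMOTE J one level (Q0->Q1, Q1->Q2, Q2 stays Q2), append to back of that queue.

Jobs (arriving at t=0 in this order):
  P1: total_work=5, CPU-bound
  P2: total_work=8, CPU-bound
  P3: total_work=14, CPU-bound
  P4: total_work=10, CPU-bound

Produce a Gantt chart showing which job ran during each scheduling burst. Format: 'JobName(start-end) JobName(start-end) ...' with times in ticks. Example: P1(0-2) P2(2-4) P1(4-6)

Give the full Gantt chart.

Answer: P1(0-2) P2(2-4) P3(4-6) P4(6-8) P1(8-11) P2(11-16) P3(16-21) P4(21-26) P2(26-27) P3(27-34) P4(34-37)

Derivation:
t=0-2: P1@Q0 runs 2, rem=3, quantum used, demote→Q1. Q0=[P2,P3,P4] Q1=[P1] Q2=[]
t=2-4: P2@Q0 runs 2, rem=6, quantum used, demote→Q1. Q0=[P3,P4] Q1=[P1,P2] Q2=[]
t=4-6: P3@Q0 runs 2, rem=12, quantum used, demote→Q1. Q0=[P4] Q1=[P1,P2,P3] Q2=[]
t=6-8: P4@Q0 runs 2, rem=8, quantum used, demote→Q1. Q0=[] Q1=[P1,P2,P3,P4] Q2=[]
t=8-11: P1@Q1 runs 3, rem=0, completes. Q0=[] Q1=[P2,P3,P4] Q2=[]
t=11-16: P2@Q1 runs 5, rem=1, quantum used, demote→Q2. Q0=[] Q1=[P3,P4] Q2=[P2]
t=16-21: P3@Q1 runs 5, rem=7, quantum used, demote→Q2. Q0=[] Q1=[P4] Q2=[P2,P3]
t=21-26: P4@Q1 runs 5, rem=3, quantum used, demote→Q2. Q0=[] Q1=[] Q2=[P2,P3,P4]
t=26-27: P2@Q2 runs 1, rem=0, completes. Q0=[] Q1=[] Q2=[P3,P4]
t=27-34: P3@Q2 runs 7, rem=0, completes. Q0=[] Q1=[] Q2=[P4]
t=34-37: P4@Q2 runs 3, rem=0, completes. Q0=[] Q1=[] Q2=[]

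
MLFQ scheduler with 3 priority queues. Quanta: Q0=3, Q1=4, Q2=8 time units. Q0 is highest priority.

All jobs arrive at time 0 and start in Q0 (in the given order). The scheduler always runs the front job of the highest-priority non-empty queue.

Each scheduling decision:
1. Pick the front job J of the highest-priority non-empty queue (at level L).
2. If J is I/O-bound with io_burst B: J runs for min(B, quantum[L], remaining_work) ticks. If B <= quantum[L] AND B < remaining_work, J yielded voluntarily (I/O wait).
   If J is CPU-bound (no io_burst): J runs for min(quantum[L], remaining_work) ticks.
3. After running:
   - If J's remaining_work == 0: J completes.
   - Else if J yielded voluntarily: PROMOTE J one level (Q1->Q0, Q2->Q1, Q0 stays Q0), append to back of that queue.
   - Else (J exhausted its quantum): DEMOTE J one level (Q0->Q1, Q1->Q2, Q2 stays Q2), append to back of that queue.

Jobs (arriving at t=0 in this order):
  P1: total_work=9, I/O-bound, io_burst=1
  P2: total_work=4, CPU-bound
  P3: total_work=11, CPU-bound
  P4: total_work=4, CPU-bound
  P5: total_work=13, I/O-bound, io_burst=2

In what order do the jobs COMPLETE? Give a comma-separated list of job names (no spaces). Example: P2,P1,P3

t=0-1: P1@Q0 runs 1, rem=8, I/O yield, promote→Q0. Q0=[P2,P3,P4,P5,P1] Q1=[] Q2=[]
t=1-4: P2@Q0 runs 3, rem=1, quantum used, demote→Q1. Q0=[P3,P4,P5,P1] Q1=[P2] Q2=[]
t=4-7: P3@Q0 runs 3, rem=8, quantum used, demote→Q1. Q0=[P4,P5,P1] Q1=[P2,P3] Q2=[]
t=7-10: P4@Q0 runs 3, rem=1, quantum used, demote→Q1. Q0=[P5,P1] Q1=[P2,P3,P4] Q2=[]
t=10-12: P5@Q0 runs 2, rem=11, I/O yield, promote→Q0. Q0=[P1,P5] Q1=[P2,P3,P4] Q2=[]
t=12-13: P1@Q0 runs 1, rem=7, I/O yield, promote→Q0. Q0=[P5,P1] Q1=[P2,P3,P4] Q2=[]
t=13-15: P5@Q0 runs 2, rem=9, I/O yield, promote→Q0. Q0=[P1,P5] Q1=[P2,P3,P4] Q2=[]
t=15-16: P1@Q0 runs 1, rem=6, I/O yield, promote→Q0. Q0=[P5,P1] Q1=[P2,P3,P4] Q2=[]
t=16-18: P5@Q0 runs 2, rem=7, I/O yield, promote→Q0. Q0=[P1,P5] Q1=[P2,P3,P4] Q2=[]
t=18-19: P1@Q0 runs 1, rem=5, I/O yield, promote→Q0. Q0=[P5,P1] Q1=[P2,P3,P4] Q2=[]
t=19-21: P5@Q0 runs 2, rem=5, I/O yield, promote→Q0. Q0=[P1,P5] Q1=[P2,P3,P4] Q2=[]
t=21-22: P1@Q0 runs 1, rem=4, I/O yield, promote→Q0. Q0=[P5,P1] Q1=[P2,P3,P4] Q2=[]
t=22-24: P5@Q0 runs 2, rem=3, I/O yield, promote→Q0. Q0=[P1,P5] Q1=[P2,P3,P4] Q2=[]
t=24-25: P1@Q0 runs 1, rem=3, I/O yield, promote→Q0. Q0=[P5,P1] Q1=[P2,P3,P4] Q2=[]
t=25-27: P5@Q0 runs 2, rem=1, I/O yield, promote→Q0. Q0=[P1,P5] Q1=[P2,P3,P4] Q2=[]
t=27-28: P1@Q0 runs 1, rem=2, I/O yield, promote→Q0. Q0=[P5,P1] Q1=[P2,P3,P4] Q2=[]
t=28-29: P5@Q0 runs 1, rem=0, completes. Q0=[P1] Q1=[P2,P3,P4] Q2=[]
t=29-30: P1@Q0 runs 1, rem=1, I/O yield, promote→Q0. Q0=[P1] Q1=[P2,P3,P4] Q2=[]
t=30-31: P1@Q0 runs 1, rem=0, completes. Q0=[] Q1=[P2,P3,P4] Q2=[]
t=31-32: P2@Q1 runs 1, rem=0, completes. Q0=[] Q1=[P3,P4] Q2=[]
t=32-36: P3@Q1 runs 4, rem=4, quantum used, demote→Q2. Q0=[] Q1=[P4] Q2=[P3]
t=36-37: P4@Q1 runs 1, rem=0, completes. Q0=[] Q1=[] Q2=[P3]
t=37-41: P3@Q2 runs 4, rem=0, completes. Q0=[] Q1=[] Q2=[]

Answer: P5,P1,P2,P4,P3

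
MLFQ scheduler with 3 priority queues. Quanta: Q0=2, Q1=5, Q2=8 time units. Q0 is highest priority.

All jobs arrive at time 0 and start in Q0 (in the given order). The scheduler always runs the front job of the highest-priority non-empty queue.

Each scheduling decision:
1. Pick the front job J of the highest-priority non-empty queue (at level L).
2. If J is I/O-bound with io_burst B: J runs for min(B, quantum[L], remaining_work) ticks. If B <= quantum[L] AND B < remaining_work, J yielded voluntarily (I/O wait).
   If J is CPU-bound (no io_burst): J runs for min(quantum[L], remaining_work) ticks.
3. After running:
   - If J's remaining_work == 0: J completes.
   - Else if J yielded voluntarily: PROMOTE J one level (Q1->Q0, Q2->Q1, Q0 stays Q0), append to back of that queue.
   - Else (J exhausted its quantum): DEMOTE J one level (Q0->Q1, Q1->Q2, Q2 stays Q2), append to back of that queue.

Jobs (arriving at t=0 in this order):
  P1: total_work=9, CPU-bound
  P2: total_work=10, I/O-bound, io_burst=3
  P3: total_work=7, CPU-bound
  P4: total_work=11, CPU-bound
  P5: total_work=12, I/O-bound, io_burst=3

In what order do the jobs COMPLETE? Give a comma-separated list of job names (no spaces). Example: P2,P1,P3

t=0-2: P1@Q0 runs 2, rem=7, quantum used, demote→Q1. Q0=[P2,P3,P4,P5] Q1=[P1] Q2=[]
t=2-4: P2@Q0 runs 2, rem=8, quantum used, demote→Q1. Q0=[P3,P4,P5] Q1=[P1,P2] Q2=[]
t=4-6: P3@Q0 runs 2, rem=5, quantum used, demote→Q1. Q0=[P4,P5] Q1=[P1,P2,P3] Q2=[]
t=6-8: P4@Q0 runs 2, rem=9, quantum used, demote→Q1. Q0=[P5] Q1=[P1,P2,P3,P4] Q2=[]
t=8-10: P5@Q0 runs 2, rem=10, quantum used, demote→Q1. Q0=[] Q1=[P1,P2,P3,P4,P5] Q2=[]
t=10-15: P1@Q1 runs 5, rem=2, quantum used, demote→Q2. Q0=[] Q1=[P2,P3,P4,P5] Q2=[P1]
t=15-18: P2@Q1 runs 3, rem=5, I/O yield, promote→Q0. Q0=[P2] Q1=[P3,P4,P5] Q2=[P1]
t=18-20: P2@Q0 runs 2, rem=3, quantum used, demote→Q1. Q0=[] Q1=[P3,P4,P5,P2] Q2=[P1]
t=20-25: P3@Q1 runs 5, rem=0, completes. Q0=[] Q1=[P4,P5,P2] Q2=[P1]
t=25-30: P4@Q1 runs 5, rem=4, quantum used, demote→Q2. Q0=[] Q1=[P5,P2] Q2=[P1,P4]
t=30-33: P5@Q1 runs 3, rem=7, I/O yield, promote→Q0. Q0=[P5] Q1=[P2] Q2=[P1,P4]
t=33-35: P5@Q0 runs 2, rem=5, quantum used, demote→Q1. Q0=[] Q1=[P2,P5] Q2=[P1,P4]
t=35-38: P2@Q1 runs 3, rem=0, completes. Q0=[] Q1=[P5] Q2=[P1,P4]
t=38-41: P5@Q1 runs 3, rem=2, I/O yield, promote→Q0. Q0=[P5] Q1=[] Q2=[P1,P4]
t=41-43: P5@Q0 runs 2, rem=0, completes. Q0=[] Q1=[] Q2=[P1,P4]
t=43-45: P1@Q2 runs 2, rem=0, completes. Q0=[] Q1=[] Q2=[P4]
t=45-49: P4@Q2 runs 4, rem=0, completes. Q0=[] Q1=[] Q2=[]

Answer: P3,P2,P5,P1,P4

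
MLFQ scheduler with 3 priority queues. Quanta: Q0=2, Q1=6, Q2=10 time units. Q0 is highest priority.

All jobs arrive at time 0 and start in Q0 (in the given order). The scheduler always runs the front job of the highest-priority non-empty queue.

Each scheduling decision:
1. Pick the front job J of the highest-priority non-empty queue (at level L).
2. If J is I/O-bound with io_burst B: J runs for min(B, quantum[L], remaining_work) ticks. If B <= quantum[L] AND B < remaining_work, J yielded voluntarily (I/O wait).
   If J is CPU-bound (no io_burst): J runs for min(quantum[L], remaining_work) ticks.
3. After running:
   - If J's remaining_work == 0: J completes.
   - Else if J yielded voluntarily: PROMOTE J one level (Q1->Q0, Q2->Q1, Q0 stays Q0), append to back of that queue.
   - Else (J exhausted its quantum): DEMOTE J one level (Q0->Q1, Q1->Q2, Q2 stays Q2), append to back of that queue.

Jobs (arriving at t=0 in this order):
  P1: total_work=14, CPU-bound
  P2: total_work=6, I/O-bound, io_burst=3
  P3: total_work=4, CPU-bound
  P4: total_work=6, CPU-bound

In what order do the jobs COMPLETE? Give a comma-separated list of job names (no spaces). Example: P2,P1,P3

t=0-2: P1@Q0 runs 2, rem=12, quantum used, demote→Q1. Q0=[P2,P3,P4] Q1=[P1] Q2=[]
t=2-4: P2@Q0 runs 2, rem=4, quantum used, demote→Q1. Q0=[P3,P4] Q1=[P1,P2] Q2=[]
t=4-6: P3@Q0 runs 2, rem=2, quantum used, demote→Q1. Q0=[P4] Q1=[P1,P2,P3] Q2=[]
t=6-8: P4@Q0 runs 2, rem=4, quantum used, demote→Q1. Q0=[] Q1=[P1,P2,P3,P4] Q2=[]
t=8-14: P1@Q1 runs 6, rem=6, quantum used, demote→Q2. Q0=[] Q1=[P2,P3,P4] Q2=[P1]
t=14-17: P2@Q1 runs 3, rem=1, I/O yield, promote→Q0. Q0=[P2] Q1=[P3,P4] Q2=[P1]
t=17-18: P2@Q0 runs 1, rem=0, completes. Q0=[] Q1=[P3,P4] Q2=[P1]
t=18-20: P3@Q1 runs 2, rem=0, completes. Q0=[] Q1=[P4] Q2=[P1]
t=20-24: P4@Q1 runs 4, rem=0, completes. Q0=[] Q1=[] Q2=[P1]
t=24-30: P1@Q2 runs 6, rem=0, completes. Q0=[] Q1=[] Q2=[]

Answer: P2,P3,P4,P1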